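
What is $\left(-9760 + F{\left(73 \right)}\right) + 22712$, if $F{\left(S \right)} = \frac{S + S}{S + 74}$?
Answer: $\frac{1904090}{147} \approx 12953.0$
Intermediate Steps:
$F{\left(S \right)} = \frac{2 S}{74 + S}$
$\left(-9760 + F{\left(73 \right)}\right) + 22712 = \left(-9760 + 2 \cdot 73 \frac{1}{74 + 73}\right) + 22712 = \left(-9760 + 2 \cdot 73 \cdot \frac{1}{147}\right) + 22712 = \left(-9760 + \frac{146}{147}\right) + 22712 = - \frac{1434574}{147} + 22712 = \frac{1904090}{147}$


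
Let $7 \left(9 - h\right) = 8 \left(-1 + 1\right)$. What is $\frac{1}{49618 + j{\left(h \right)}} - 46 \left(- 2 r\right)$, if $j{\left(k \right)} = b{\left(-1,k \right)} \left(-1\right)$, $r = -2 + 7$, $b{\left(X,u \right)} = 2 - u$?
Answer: $\frac{22827501}{49625} \approx 460.0$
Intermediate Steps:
$r = 5$
$h = 9$ ($h = 9 - \frac{8 \left(-1 + 1\right)}{7} = 9 - \frac{8 \cdot 0}{7} = 9 - 0 = 9 + 0 = 9$)
$j{\left(k \right)} = -2 + k$ ($j{\left(k \right)} = \left(2 - k\right) \left(-1\right) = -2 + k$)
$\frac{1}{49618 + j{\left(h \right)}} - 46 \left(- 2 r\right) = \frac{1}{49618 + \left(-2 + 9\right)} - 46 \left(\left(-2\right) 5\right) = \frac{1}{49618 + 7} - -460 = \frac{1}{49625} + 460 = \frac{22827501}{49625}$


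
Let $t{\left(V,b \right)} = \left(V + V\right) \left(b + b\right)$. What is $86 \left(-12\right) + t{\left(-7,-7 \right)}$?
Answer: $-836$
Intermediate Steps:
$t{\left(V,b \right)} = 4 V b$ ($t{\left(V,b \right)} = 2 V 2 b = 4 V b$)
$86 \left(-12\right) + t{\left(-7,-7 \right)} = 86 \left(-12\right) + 4 \left(-7\right) \left(-7\right) = -1032 + 196 = -836$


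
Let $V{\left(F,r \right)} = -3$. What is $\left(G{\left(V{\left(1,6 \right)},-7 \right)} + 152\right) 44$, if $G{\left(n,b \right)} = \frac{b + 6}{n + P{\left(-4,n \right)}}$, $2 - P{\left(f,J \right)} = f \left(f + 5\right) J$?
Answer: $\frac{86988}{13} \approx 6691.4$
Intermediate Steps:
$P{\left(f,J \right)} = 2 - J f \left(5 + f\right)$ ($P{\left(f,J \right)} = 2 - f \left(f + 5\right) J = 2 - f \left(5 + f\right) J = 2 - J f \left(5 + f\right)$)
$G{\left(n,b \right)} = \frac{6 + b}{2 + 5 n}$ ($G{\left(n,b \right)} = \frac{b + 6}{n - \left(-2 + n \left(-4\right)^{2} + 5 n \left(-4\right)\right)} = \frac{6 + b}{n + \left(2 - n 16 + 20 n\right)} = \frac{6 + b}{n + \left(2 - 16 n + 20 n\right)} = \frac{6 + b}{n + \left(2 + 4 n\right)} = \frac{6 + b}{2 + 5 n}$)
$\left(G{\left(V{\left(1,6 \right)},-7 \right)} + 152\right) 44 = \left(\frac{6 - 7}{2 + 5 \left(-3\right)} + 152\right) 44 = \left(\frac{1}{2 - 15} \left(-1\right) + 152\right) 44 = \left(\frac{1}{-13} \left(-1\right) + 152\right) 44 = \left(\left(- \frac{1}{13}\right) \left(-1\right) + 152\right) 44 = \left(\frac{1}{13} + 152\right) 44 = \frac{1977}{13} \cdot 44 = \frac{86988}{13}$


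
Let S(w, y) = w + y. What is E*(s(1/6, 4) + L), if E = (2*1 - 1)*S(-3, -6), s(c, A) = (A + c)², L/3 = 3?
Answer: -949/4 ≈ -237.25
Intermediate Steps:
L = 9 (L = 3*3 = 9)
E = -9 (E = (2*1 - 1)*(-3 - 6) = (2 - 1)*(-9) = 1*(-9) = -9)
E*(s(1/6, 4) + L) = -9*((4 + 1/6)² + 9) = -9*((4 + ⅙)² + 9) = -9*((25/6)² + 9) = -9*(625/36 + 9) = -9*949/36 = -949/4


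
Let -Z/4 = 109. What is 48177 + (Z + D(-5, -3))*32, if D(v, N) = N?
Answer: 34129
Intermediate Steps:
Z = -436 (Z = -4*109 = -436)
48177 + (Z + D(-5, -3))*32 = 48177 + (-436 - 3)*32 = 48177 - 439*32 = 48177 - 14048 = 34129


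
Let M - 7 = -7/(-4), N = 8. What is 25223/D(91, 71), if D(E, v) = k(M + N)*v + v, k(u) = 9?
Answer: 25223/710 ≈ 35.525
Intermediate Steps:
M = 35/4 (M = 7 - 7/(-4) = 7 - 7*(-¼) = 7 + 7/4 = 35/4 ≈ 8.7500)
D(E, v) = 10*v (D(E, v) = 9*v + v = 10*v)
25223/D(91, 71) = 25223/((10*71)) = 25223/710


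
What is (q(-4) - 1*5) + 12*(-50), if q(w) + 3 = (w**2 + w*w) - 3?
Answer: -579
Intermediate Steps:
q(w) = -6 + 2*w**2 (q(w) = -3 + ((w**2 + w*w) - 3) = -3 + ((w**2 + w**2) - 3) = -3 + (2*w**2 - 3) = -3 + (-3 + 2*w**2) = -6 + 2*w**2)
(q(-4) - 1*5) + 12*(-50) = ((-6 + 2*(-4)**2) - 1*5) + 12*(-50) = ((-6 + 2*16) - 5) - 600 = ((-6 + 32) - 5) - 600 = (26 - 5) - 600 = 21 - 600 = -579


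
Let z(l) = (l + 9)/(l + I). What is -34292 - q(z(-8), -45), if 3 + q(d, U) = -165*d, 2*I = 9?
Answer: -240353/7 ≈ -34336.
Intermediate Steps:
I = 9/2 (I = (½)*9 = 9/2 ≈ 4.5000)
z(l) = (9 + l)/(9/2 + l) (z(l) = (l + 9)/(l + 9/2) = (9 + l)/(9/2 + l))
q(d, U) = -3 - 165*d
-34292 - q(z(-8), -45) = -34292 - (-3 - 330*(9 - 8)/(9 + 2*(-8))) = -34292 - (-3 - 330/(9 - 16)) = -34292 - (-3 - 330/(-7)) = -34292 - (-3 - 330*(-1)/7) = -34292 - (-3 - 165*(-2/7)) = -34292 - (-3 + 330/7) = -34292 - 1*309/7 = -34292 - 309/7 = -240353/7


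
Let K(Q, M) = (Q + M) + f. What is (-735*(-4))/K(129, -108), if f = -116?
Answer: -588/19 ≈ -30.947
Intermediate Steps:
K(Q, M) = -116 + M + Q (K(Q, M) = (Q + M) - 116 = (M + Q) - 116 = -116 + M + Q)
(-735*(-4))/K(129, -108) = (-735*(-4))/(-116 - 108 + 129) = 2940/(-95) = 2940*(-1/95) = -588/19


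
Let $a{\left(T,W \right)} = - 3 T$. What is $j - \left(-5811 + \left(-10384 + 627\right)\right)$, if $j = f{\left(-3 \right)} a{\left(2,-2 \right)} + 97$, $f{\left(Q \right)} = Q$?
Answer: $15683$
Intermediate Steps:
$j = 115$ ($j = - 3 \left(\left(-3\right) 2\right) + 97 = \left(-3\right) \left(-6\right) + 97 = 18 + 97 = 115$)
$j - \left(-5811 + \left(-10384 + 627\right)\right) = 115 - \left(-5811 + \left(-10384 + 627\right)\right) = 115 - \left(-5811 - 9757\right) = 115 - -15568 = 115 + 15568 = 15683$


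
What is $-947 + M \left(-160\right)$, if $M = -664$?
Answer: $105293$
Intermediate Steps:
$-947 + M \left(-160\right) = -947 - -106240 = -947 + 106240 = 105293$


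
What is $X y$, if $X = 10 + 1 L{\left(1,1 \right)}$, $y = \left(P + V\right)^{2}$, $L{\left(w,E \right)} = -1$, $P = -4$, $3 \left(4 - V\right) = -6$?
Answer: $36$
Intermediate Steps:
$V = 6$ ($V = 4 - -2 = 4 + 2 = 6$)
$y = 4$ ($y = \left(-4 + 6\right)^{2} = 2^{2} = 4$)
$X = 9$ ($X = 10 + 1 \left(-1\right) = 10 - 1 = 9$)
$X y = 9 \cdot 4 = 36$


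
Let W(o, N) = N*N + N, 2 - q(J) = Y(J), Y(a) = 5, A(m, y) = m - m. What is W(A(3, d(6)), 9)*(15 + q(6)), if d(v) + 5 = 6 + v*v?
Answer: 1080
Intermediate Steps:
d(v) = 1 + v**2 (d(v) = -5 + (6 + v*v) = -5 + (6 + v**2) = 1 + v**2)
A(m, y) = 0
q(J) = -3 (q(J) = 2 - 1*5 = 2 - 5 = -3)
W(o, N) = N + N**2 (W(o, N) = N**2 + N = N + N**2)
W(A(3, d(6)), 9)*(15 + q(6)) = (9*(1 + 9))*(15 - 3) = (9*10)*12 = 90*12 = 1080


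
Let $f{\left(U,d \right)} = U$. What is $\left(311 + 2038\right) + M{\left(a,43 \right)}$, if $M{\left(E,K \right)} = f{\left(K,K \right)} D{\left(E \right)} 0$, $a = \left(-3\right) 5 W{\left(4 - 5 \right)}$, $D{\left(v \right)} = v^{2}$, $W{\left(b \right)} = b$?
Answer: $2349$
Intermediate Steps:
$a = 15$ ($a = \left(-3\right) 5 \left(4 - 5\right) = - 15 \left(4 - 5\right) = \left(-15\right) \left(-1\right) = 15$)
$M{\left(E,K \right)} = 0$ ($M{\left(E,K \right)} = K E^{2} \cdot 0 = 0$)
$\left(311 + 2038\right) + M{\left(a,43 \right)} = \left(311 + 2038\right) + 0 = 2349 + 0 = 2349$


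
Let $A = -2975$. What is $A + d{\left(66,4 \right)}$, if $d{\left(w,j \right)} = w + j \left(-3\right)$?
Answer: $-2921$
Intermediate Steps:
$d{\left(w,j \right)} = w - 3 j$
$A + d{\left(66,4 \right)} = -2975 + \left(66 - 12\right) = -2975 + 54 = -2921$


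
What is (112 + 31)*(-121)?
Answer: -17303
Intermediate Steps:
(112 + 31)*(-121) = 143*(-121) = -17303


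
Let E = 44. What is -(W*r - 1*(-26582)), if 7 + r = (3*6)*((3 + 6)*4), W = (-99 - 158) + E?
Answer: 109951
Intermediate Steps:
W = -213 (W = (-99 - 158) + 44 = -257 + 44 = -213)
r = 641 (r = -7 + (3*6)*((3 + 6)*4) = -7 + 18*(9*4) = -7 + 18*36 = -7 + 648 = 641)
-(W*r - 1*(-26582)) = -(-213*641 - 1*(-26582)) = -(-136533 + 26582) = -1*(-109951) = 109951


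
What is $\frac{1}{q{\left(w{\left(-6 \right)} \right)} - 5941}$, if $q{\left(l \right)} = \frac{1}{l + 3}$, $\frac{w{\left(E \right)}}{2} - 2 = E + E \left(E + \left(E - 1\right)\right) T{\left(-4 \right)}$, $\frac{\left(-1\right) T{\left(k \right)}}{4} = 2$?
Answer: $- \frac{1253}{7444074} \approx -0.00016832$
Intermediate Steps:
$T{\left(k \right)} = -8$ ($T{\left(k \right)} = \left(-4\right) 2 = -8$)
$w{\left(E \right)} = 4 + 2 E - 16 E \left(-1 + 2 E\right)$ ($w{\left(E \right)} = 4 + 2 \left(E + E \left(E + \left(E - 1\right)\right) \left(-8\right)\right) = 4 + 2 \left(E + E \left(E + \left(-1 + E\right)\right) \left(-8\right)\right) = 4 + 2 \left(E + E \left(-1 + 2 E\right) \left(-8\right)\right) = 4 + 2 \left(E - 8 E \left(-1 + 2 E\right)\right) = 4 - \left(- 2 E + 16 E \left(-1 + 2 E\right)\right) = 4 + 2 E - 16 E \left(-1 + 2 E\right)$)
$q{\left(l \right)} = \frac{1}{3 + l}$
$\frac{1}{q{\left(w{\left(-6 \right)} \right)} - 5941} = \frac{1}{\frac{1}{3 + \left(4 - 32 \left(-6\right)^{2} + 18 \left(-6\right)\right)} - 5941} = \frac{1}{\frac{1}{3 - 1256} - 5941} = \frac{1}{\frac{1}{-1253} - 5941} = \frac{1}{- \frac{1}{1253} - 5941} = \frac{1}{- \frac{7444074}{1253}} = - \frac{1253}{7444074}$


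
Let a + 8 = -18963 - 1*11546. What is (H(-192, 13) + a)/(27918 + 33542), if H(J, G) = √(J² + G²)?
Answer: -30517/61460 + √37033/61460 ≈ -0.49340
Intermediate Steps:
a = -30517 (a = -8 + (-18963 - 1*11546) = -8 + (-18963 - 11546) = -8 - 30509 = -30517)
H(J, G) = √(G² + J²)
(H(-192, 13) + a)/(27918 + 33542) = (√(13² + (-192)²) - 30517)/(27918 + 33542) = (√(169 + 36864) - 30517)/61460 = (√37033 - 30517)*(1/61460) = (-30517 + √37033)*(1/61460) = -30517/61460 + √37033/61460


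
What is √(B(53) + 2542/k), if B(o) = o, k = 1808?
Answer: √11115358/452 ≈ 7.3760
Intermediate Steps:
√(B(53) + 2542/k) = √(53 + 2542/1808) = √(53 + 2542*(1/1808)) = √(53 + 1271/904) = √(49183/904) = √11115358/452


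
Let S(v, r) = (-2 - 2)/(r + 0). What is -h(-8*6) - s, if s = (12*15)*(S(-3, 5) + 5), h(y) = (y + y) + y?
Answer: -612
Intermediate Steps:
h(y) = 3*y (h(y) = 2*y + y = 3*y)
S(v, r) = -4/r
s = 756 (s = (12*15)*(-4/5 + 5) = 180*(-4*1/5 + 5) = 180*(-4/5 + 5) = 180*(21/5) = 756)
-h(-8*6) - s = -3*(-8*6) - 1*756 = -3*(-48) - 756 = -1*(-144) - 756 = 144 - 756 = -612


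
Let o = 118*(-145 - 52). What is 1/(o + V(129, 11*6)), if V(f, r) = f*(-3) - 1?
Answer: -1/23634 ≈ -4.2312e-5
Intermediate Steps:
o = -23246 (o = 118*(-197) = -23246)
V(f, r) = -1 - 3*f (V(f, r) = -3*f - 1 = -1 - 3*f)
1/(o + V(129, 11*6)) = 1/(-23246 + (-1 - 3*129)) = 1/(-23246 + (-1 - 387)) = 1/(-23246 - 388) = 1/(-23634) = -1/23634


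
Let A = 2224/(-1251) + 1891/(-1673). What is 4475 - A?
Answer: 67423862/15057 ≈ 4477.9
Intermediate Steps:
A = -43787/15057 (A = 2224*(-1/1251) + 1891*(-1/1673) = -16/9 - 1891/1673 = -43787/15057 ≈ -2.9081)
4475 - A = 4475 - 1*(-43787/15057) = 4475 + 43787/15057 = 67423862/15057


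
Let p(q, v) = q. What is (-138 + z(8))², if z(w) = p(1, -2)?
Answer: 18769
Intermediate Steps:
z(w) = 1
(-138 + z(8))² = (-138 + 1)² = (-137)² = 18769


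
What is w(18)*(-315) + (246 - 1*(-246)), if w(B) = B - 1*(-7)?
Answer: -7383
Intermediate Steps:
w(B) = 7 + B (w(B) = B + 7 = 7 + B)
w(18)*(-315) + (246 - 1*(-246)) = (7 + 18)*(-315) + (246 - 1*(-246)) = 25*(-315) + (246 + 246) = -7875 + 492 = -7383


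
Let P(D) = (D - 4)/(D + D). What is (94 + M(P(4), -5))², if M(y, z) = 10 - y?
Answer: 10816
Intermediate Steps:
P(D) = (-4 + D)/(2*D) (P(D) = (-4 + D)/((2*D)) = (-4 + D)*(1/(2*D)) = (-4 + D)/(2*D))
(94 + M(P(4), -5))² = (94 + (10 - (-4 + 4)/(2*4)))² = (94 + (10 - 0/(2*4)))² = (94 + (10 - 1*0))² = (94 + (10 + 0))² = (94 + 10)² = 104² = 10816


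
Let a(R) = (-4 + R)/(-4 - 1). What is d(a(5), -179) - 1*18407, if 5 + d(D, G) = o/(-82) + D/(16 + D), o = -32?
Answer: -59635245/3239 ≈ -18412.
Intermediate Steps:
a(R) = 4/5 - R/5 (a(R) = (-4 + R)/(-5) = (-4 + R)*(-1/5) = 4/5 - R/5)
d(D, G) = -189/41 + D/(16 + D) (d(D, G) = -5 + (-32/(-82) + D/(16 + D)) = -5 + (-32*(-1/82) + D/(16 + D)) = -5 + (16/41 + D/(16 + D)) = -189/41 + D/(16 + D))
d(a(5), -179) - 1*18407 = 4*(-756 - 37*(4/5 - 1/5*5))/(41*(16 + (4/5 - 1/5*5))) - 1*18407 = 4*(-756 - 37*(4/5 - 1))/(41*(16 + (4/5 - 1))) - 18407 = 4*(-756 - 37*(-1/5))/(41*(16 - 1/5)) - 18407 = 4*(-756 + 37/5)/(41*(79/5)) - 18407 = (4/41)*(5/79)*(-3743/5) - 18407 = -14972/3239 - 18407 = -59635245/3239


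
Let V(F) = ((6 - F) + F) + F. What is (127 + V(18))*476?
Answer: 71876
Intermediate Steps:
V(F) = 6 + F
(127 + V(18))*476 = (127 + (6 + 18))*476 = (127 + 24)*476 = 151*476 = 71876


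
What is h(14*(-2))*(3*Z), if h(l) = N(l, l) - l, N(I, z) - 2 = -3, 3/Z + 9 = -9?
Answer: -27/2 ≈ -13.500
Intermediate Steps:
Z = -1/6 (Z = 3/(-9 - 9) = 3/(-18) = 3*(-1/18) = -1/6 ≈ -0.16667)
N(I, z) = -1 (N(I, z) = 2 - 3 = -1)
h(l) = -1 - l
h(14*(-2))*(3*Z) = (-1 - 14*(-2))*(3*(-1/6)) = (-1 - 1*(-28))*(-1/2) = (-1 + 28)*(-1/2) = 27*(-1/2) = -27/2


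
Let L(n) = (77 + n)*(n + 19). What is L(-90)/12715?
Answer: 923/12715 ≈ 0.072591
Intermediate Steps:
L(n) = (19 + n)*(77 + n) (L(n) = (77 + n)*(19 + n) = (19 + n)*(77 + n))
L(-90)/12715 = (1463 + (-90)² + 96*(-90))/12715 = (1463 + 8100 - 8640)*(1/12715) = 923*(1/12715) = 923/12715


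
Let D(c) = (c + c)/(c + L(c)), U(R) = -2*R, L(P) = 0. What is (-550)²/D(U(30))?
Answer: 151250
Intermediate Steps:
D(c) = 2 (D(c) = (c + c)/(c + 0) = (2*c)/c = 2)
(-550)²/D(U(30)) = (-550)²/2 = 302500*(½) = 151250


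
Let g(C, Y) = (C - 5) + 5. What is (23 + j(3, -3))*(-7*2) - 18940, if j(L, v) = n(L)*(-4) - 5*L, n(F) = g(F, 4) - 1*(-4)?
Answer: -18660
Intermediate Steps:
g(C, Y) = C (g(C, Y) = (-5 + C) + 5 = C)
n(F) = 4 + F (n(F) = F - 1*(-4) = F + 4 = 4 + F)
j(L, v) = -16 - 9*L (j(L, v) = (4 + L)*(-4) - 5*L = (-16 - 4*L) - 5*L = -16 - 9*L)
(23 + j(3, -3))*(-7*2) - 18940 = (23 + (-16 - 9*3))*(-7*2) - 18940 = (23 + (-16 - 27))*(-14) - 18940 = (23 - 43)*(-14) - 18940 = -20*(-14) - 18940 = 280 - 18940 = -18660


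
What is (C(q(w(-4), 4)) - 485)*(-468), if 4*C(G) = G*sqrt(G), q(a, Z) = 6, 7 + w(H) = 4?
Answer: 226980 - 702*sqrt(6) ≈ 2.2526e+5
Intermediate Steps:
w(H) = -3 (w(H) = -7 + 4 = -3)
C(G) = G**(3/2)/4 (C(G) = (G*sqrt(G))/4 = G**(3/2)/4)
(C(q(w(-4), 4)) - 485)*(-468) = (6**(3/2)/4 - 485)*(-468) = ((6*sqrt(6))/4 - 485)*(-468) = (3*sqrt(6)/2 - 485)*(-468) = (-485 + 3*sqrt(6)/2)*(-468) = 226980 - 702*sqrt(6)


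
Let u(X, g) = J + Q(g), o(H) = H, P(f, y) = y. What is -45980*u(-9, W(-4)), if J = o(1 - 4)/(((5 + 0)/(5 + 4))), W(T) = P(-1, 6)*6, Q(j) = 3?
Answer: 110352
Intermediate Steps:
W(T) = 36 (W(T) = 6*6 = 36)
J = -27/5 (J = (1 - 4)/(((5 + 0)/(5 + 4))) = -3/(5/9) = -3/(5*(⅑)) = -3/5/9 = -3*9/5 = -27/5 ≈ -5.4000)
u(X, g) = -12/5 (u(X, g) = -27/5 + 3 = -12/5)
-45980*u(-9, W(-4)) = -45980*(-12/5) = 110352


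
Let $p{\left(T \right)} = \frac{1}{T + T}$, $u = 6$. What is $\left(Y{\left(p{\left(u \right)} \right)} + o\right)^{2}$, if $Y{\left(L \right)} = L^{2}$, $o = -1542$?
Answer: $\frac{49304870209}{20736} \approx 2.3777 \cdot 10^{6}$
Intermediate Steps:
$p{\left(T \right)} = \frac{1}{2 T}$
$\left(Y{\left(p{\left(u \right)} \right)} + o\right)^{2} = \left(\left(\frac{1}{2 \cdot 6}\right)^{2} - 1542\right)^{2} = \left(\left(\frac{1}{2} \cdot \frac{1}{6}\right)^{2} - 1542\right)^{2} = \left(\left(\frac{1}{12}\right)^{2} - 1542\right)^{2} = \left(\frac{1}{144} - 1542\right)^{2} = \left(- \frac{222047}{144}\right)^{2} = \frac{49304870209}{20736}$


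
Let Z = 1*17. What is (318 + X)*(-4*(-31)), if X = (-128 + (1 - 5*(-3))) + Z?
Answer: 27652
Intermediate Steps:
Z = 17
X = -95 (X = (-128 + (1 - 5*(-3))) + 17 = (-128 + (1 + 15)) + 17 = (-128 + 16) + 17 = -112 + 17 = -95)
(318 + X)*(-4*(-31)) = (318 - 95)*(-4*(-31)) = 223*124 = 27652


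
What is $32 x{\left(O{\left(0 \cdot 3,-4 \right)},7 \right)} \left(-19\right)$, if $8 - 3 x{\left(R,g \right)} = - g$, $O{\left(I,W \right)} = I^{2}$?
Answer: $-3040$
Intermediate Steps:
$x{\left(R,g \right)} = \frac{8}{3} + \frac{g}{3}$ ($x{\left(R,g \right)} = \frac{8}{3} - \frac{\left(-1\right) g}{3} = \frac{8}{3} + \frac{g}{3}$)
$32 x{\left(O{\left(0 \cdot 3,-4 \right)},7 \right)} \left(-19\right) = 32 \left(\frac{8}{3} + \frac{1}{3} \cdot 7\right) \left(-19\right) = 32 \left(\frac{8}{3} + \frac{7}{3}\right) \left(-19\right) = 32 \cdot 5 \left(-19\right) = 160 \left(-19\right) = -3040$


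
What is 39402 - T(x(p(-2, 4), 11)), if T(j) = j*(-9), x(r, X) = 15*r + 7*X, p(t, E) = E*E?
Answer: 42255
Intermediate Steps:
p(t, E) = E²
x(r, X) = 7*X + 15*r
T(j) = -9*j
39402 - T(x(p(-2, 4), 11)) = 39402 - (-9)*(7*11 + 15*4²) = 39402 - (-9)*(77 + 15*16) = 39402 - (-9)*(77 + 240) = 39402 - (-9)*317 = 39402 - 1*(-2853) = 39402 + 2853 = 42255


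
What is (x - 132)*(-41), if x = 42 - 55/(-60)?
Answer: 43829/12 ≈ 3652.4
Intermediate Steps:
x = 515/12 (x = 42 - 55*(-1/60) = 42 + 11/12 = 515/12 ≈ 42.917)
(x - 132)*(-41) = (515/12 - 132)*(-41) = -1069/12*(-41) = 43829/12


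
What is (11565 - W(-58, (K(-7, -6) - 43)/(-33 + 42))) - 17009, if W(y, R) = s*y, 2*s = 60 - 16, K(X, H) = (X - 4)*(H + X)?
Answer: -4168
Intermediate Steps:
K(X, H) = (-4 + X)*(H + X)
s = 22 (s = (60 - 16)/2 = (1/2)*44 = 22)
W(y, R) = 22*y
(11565 - W(-58, (K(-7, -6) - 43)/(-33 + 42))) - 17009 = (11565 - 22*(-58)) - 17009 = (11565 - 1*(-1276)) - 17009 = (11565 + 1276) - 17009 = 12841 - 17009 = -4168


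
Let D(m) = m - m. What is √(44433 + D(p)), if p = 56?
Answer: 3*√4937 ≈ 210.79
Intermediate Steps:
D(m) = 0
√(44433 + D(p)) = √(44433 + 0) = √44433 = 3*√4937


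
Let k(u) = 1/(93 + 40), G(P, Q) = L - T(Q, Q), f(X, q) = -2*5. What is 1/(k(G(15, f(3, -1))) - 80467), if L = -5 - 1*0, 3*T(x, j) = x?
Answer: -133/10702110 ≈ -1.2427e-5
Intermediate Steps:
T(x, j) = x/3
L = -5 (L = -5 + 0 = -5)
f(X, q) = -10
G(P, Q) = -5 - Q/3
k(u) = 1/133
1/(k(G(15, f(3, -1))) - 80467) = 1/(1/133 - 80467) = 1/(-10702110/133) = -133/10702110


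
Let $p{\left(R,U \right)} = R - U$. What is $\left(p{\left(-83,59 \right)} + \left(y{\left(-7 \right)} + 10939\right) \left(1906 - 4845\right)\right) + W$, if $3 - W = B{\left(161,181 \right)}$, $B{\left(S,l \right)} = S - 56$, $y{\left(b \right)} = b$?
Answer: $-32129392$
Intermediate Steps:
$B{\left(S,l \right)} = -56 + S$
$W = -102$ ($W = 3 - \left(-56 + 161\right) = 3 - 105 = -102$)
$\left(p{\left(-83,59 \right)} + \left(y{\left(-7 \right)} + 10939\right) \left(1906 - 4845\right)\right) + W = \left(\left(-83 - 59\right) + \left(-7 + 10939\right) \left(1906 - 4845\right)\right) - 102 = \left(\left(-83 - 59\right) + 10932 \left(-2939\right)\right) - 102 = \left(-142 - 32129148\right) - 102 = -32129290 - 102 = -32129392$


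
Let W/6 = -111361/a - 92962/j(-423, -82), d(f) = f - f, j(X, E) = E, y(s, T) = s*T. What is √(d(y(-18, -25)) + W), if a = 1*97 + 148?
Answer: 2*√2097778530/1435 ≈ 63.835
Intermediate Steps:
y(s, T) = T*s
a = 245 (a = 97 + 148 = 245)
d(f) = 0
W = 40932264/10045 (W = 6*(-111361/245 - 92962/(-82)) = 6*(-111361*1/245 - 92962*(-1/82)) = 6*(-111361/245 + 46481/41) = 6*(6822044/10045) = 40932264/10045 ≈ 4074.9)
√(d(y(-18, -25)) + W) = √(0 + 40932264/10045) = √(40932264/10045) = 2*√2097778530/1435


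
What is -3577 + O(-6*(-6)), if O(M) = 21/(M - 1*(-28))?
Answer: -228907/64 ≈ -3576.7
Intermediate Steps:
O(M) = 21/(28 + M) (O(M) = 21/(M + 28) = 21/(28 + M))
-3577 + O(-6*(-6)) = -3577 + 21/(28 - 6*(-6)) = -3577 + 21/(28 + 36) = -3577 + 21/64 = -228907/64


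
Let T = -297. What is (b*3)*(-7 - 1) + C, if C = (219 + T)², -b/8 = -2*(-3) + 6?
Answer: 8388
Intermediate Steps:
b = -96 (b = -8*(-2*(-3) + 6) = -8*(6 + 6) = -8*12 = -96)
C = 6084 (C = (219 - 297)² = (-78)² = 6084)
(b*3)*(-7 - 1) + C = (-96*3)*(-7 - 1) + 6084 = -288*(-8) + 6084 = 2304 + 6084 = 8388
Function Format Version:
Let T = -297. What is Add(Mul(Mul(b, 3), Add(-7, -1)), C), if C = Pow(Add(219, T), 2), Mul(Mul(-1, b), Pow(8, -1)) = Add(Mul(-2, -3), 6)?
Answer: 8388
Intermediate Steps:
b = -96 (b = Mul(-8, Add(Mul(-2, -3), 6)) = Mul(-8, Add(6, 6)) = Mul(-8, 12) = -96)
C = 6084 (C = Pow(Add(219, -297), 2) = Pow(-78, 2) = 6084)
Add(Mul(Mul(b, 3), Add(-7, -1)), C) = Add(Mul(Mul(-96, 3), Add(-7, -1)), 6084) = Add(Mul(-288, -8), 6084) = Add(2304, 6084) = 8388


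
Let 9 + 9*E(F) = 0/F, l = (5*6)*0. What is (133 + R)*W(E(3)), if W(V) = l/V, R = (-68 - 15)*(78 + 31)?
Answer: 0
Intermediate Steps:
l = 0 (l = 30*0 = 0)
E(F) = -1 (E(F) = -1 + (0/F)/9 = -1 + (⅑)*0 = -1 + 0 = -1)
R = -9047 (R = -83*109 = -9047)
W(V) = 0 (W(V) = 0/V = 0)
(133 + R)*W(E(3)) = (133 - 9047)*0 = -8914*0 = 0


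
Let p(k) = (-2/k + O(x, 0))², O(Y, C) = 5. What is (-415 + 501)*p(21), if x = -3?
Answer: 912374/441 ≈ 2068.9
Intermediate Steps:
p(k) = (5 - 2/k)² (p(k) = (-2/k + 5)² = (5 - 2/k)²)
(-415 + 501)*p(21) = (-415 + 501)*((-2 + 5*21)²/21²) = 86*((-2 + 105)²/441) = 86*((1/441)*103²) = 86*((1/441)*10609) = 86*(10609/441) = 912374/441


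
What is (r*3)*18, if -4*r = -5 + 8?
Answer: -81/2 ≈ -40.500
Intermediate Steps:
r = -¾ (r = -(-5 + 8)/4 = -¼*3 = -¾ ≈ -0.75000)
(r*3)*18 = -¾*3*18 = -9/4*18 = -81/2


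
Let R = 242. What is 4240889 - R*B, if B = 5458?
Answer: 2920053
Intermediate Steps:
4240889 - R*B = 4240889 - 242*5458 = 4240889 - 1*1320836 = 4240889 - 1320836 = 2920053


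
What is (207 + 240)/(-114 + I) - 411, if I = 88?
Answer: -11133/26 ≈ -428.19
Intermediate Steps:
(207 + 240)/(-114 + I) - 411 = (207 + 240)/(-114 + 88) - 411 = 447/(-26) - 411 = 447*(-1/26) - 411 = -447/26 - 411 = -11133/26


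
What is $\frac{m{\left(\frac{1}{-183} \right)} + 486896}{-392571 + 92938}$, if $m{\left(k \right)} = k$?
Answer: $- \frac{89101967}{54832839} \approx -1.625$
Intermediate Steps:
$\frac{m{\left(\frac{1}{-183} \right)} + 486896}{-392571 + 92938} = \frac{\frac{1}{-183} + 486896}{-392571 + 92938} = \frac{- \frac{1}{183} + 486896}{-299633} = \frac{89101967}{183} \left(- \frac{1}{299633}\right) = - \frac{89101967}{54832839}$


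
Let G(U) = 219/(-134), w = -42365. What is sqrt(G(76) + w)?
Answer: I*sqrt(760735286)/134 ≈ 205.83*I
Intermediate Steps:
G(U) = -219/134 (G(U) = 219*(-1/134) = -219/134)
sqrt(G(76) + w) = sqrt(-219/134 - 42365) = sqrt(-5677129/134) = I*sqrt(760735286)/134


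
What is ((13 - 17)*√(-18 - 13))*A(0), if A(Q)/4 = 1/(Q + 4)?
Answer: -4*I*√31 ≈ -22.271*I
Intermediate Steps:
A(Q) = 4/(4 + Q) (A(Q) = 4/(Q + 4) = 4/(4 + Q))
((13 - 17)*√(-18 - 13))*A(0) = ((13 - 17)*√(-18 - 13))*(4/(4 + 0)) = (-4*I*√31)*(4/4) = (-4*I*√31)*(4*(¼)) = -4*I*√31*1 = -4*I*√31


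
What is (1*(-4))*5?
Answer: -20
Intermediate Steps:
(1*(-4))*5 = -4*5 = -20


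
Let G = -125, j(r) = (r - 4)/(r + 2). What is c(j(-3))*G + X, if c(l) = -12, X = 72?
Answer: 1572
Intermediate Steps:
j(r) = (-4 + r)/(2 + r)
c(j(-3))*G + X = -12*(-125) + 72 = 1500 + 72 = 1572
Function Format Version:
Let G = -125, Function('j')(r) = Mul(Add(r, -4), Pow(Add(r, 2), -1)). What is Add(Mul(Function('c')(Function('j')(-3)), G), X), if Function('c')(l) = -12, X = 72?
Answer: 1572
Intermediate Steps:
Function('j')(r) = Mul(Pow(Add(2, r), -1), Add(-4, r)) (Function('j')(r) = Mul(Add(-4, r), Pow(Add(2, r), -1)) = Mul(Pow(Add(2, r), -1), Add(-4, r)))
Add(Mul(Function('c')(Function('j')(-3)), G), X) = Add(Mul(-12, -125), 72) = Add(1500, 72) = 1572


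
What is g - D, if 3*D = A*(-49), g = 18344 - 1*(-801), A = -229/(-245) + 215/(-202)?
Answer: 19334311/1010 ≈ 19143.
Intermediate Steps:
A = -6417/49490 (A = -229*(-1/245) + 215*(-1/202) = 229/245 - 215/202 = -6417/49490 ≈ -0.12966)
g = 19145 (g = 18344 + 801 = 19145)
D = 2139/1010 (D = (-6417/49490*(-49))/3 = (⅓)*(6417/1010) = 2139/1010 ≈ 2.1178)
g - D = 19145 - 1*2139/1010 = 19145 - 2139/1010 = 19334311/1010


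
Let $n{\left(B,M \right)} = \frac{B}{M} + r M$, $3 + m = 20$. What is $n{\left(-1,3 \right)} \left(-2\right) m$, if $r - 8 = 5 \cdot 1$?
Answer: $- \frac{3944}{3} \approx -1314.7$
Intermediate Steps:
$r = 13$ ($r = 8 + 5 \cdot 1 = 8 + 5 = 13$)
$m = 17$ ($m = -3 + 20 = 17$)
$n{\left(B,M \right)} = 13 M + \frac{B}{M}$ ($n{\left(B,M \right)} = \frac{B}{M} + 13 M = 13 M + \frac{B}{M}$)
$n{\left(-1,3 \right)} \left(-2\right) m = \left(13 \cdot 3 - \frac{1}{3}\right) \left(-2\right) 17 = \left(39 - \frac{1}{3}\right) \left(-2\right) 17 = \frac{116}{3} \left(-2\right) 17 = \left(- \frac{232}{3}\right) 17 = - \frac{3944}{3}$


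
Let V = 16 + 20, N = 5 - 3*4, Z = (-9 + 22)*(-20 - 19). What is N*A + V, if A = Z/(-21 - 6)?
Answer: -859/9 ≈ -95.444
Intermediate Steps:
Z = -507 (Z = 13*(-39) = -507)
N = -7 (N = 5 - 12 = -7)
V = 36
A = 169/9 (A = -507/(-21 - 6) = -507/(-27) = -507*(-1/27) = 169/9 ≈ 18.778)
N*A + V = -7*169/9 + 36 = -1183/9 + 36 = -859/9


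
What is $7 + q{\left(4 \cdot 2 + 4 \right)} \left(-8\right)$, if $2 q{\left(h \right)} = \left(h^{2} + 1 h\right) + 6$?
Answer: $-641$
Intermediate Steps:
$q{\left(h \right)} = 3 + \frac{h}{2} + \frac{h^{2}}{2}$ ($q{\left(h \right)} = \frac{\left(h^{2} + 1 h\right) + 6}{2} = \frac{\left(h^{2} + h\right) + 6}{2} = \frac{\left(h + h^{2}\right) + 6}{2} = \frac{6 + h + h^{2}}{2} = 3 + \frac{h}{2} + \frac{h^{2}}{2}$)
$7 + q{\left(4 \cdot 2 + 4 \right)} \left(-8\right) = 7 + \left(3 + \frac{4 \cdot 2 + 4}{2} + \frac{\left(4 \cdot 2 + 4\right)^{2}}{2}\right) \left(-8\right) = 7 + \left(3 + \frac{8 + 4}{2} + \frac{\left(8 + 4\right)^{2}}{2}\right) \left(-8\right) = 7 + \left(3 + \frac{1}{2} \cdot 12 + \frac{12^{2}}{2}\right) \left(-8\right) = 7 + \left(3 + 6 + \frac{1}{2} \cdot 144\right) \left(-8\right) = 7 + \left(3 + 6 + 72\right) \left(-8\right) = 7 + 81 \left(-8\right) = 7 - 648 = -641$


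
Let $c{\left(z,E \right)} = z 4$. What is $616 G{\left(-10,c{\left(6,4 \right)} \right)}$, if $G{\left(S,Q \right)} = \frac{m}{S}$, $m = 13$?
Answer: $- \frac{4004}{5} \approx -800.8$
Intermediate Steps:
$c{\left(z,E \right)} = 4 z$
$G{\left(S,Q \right)} = \frac{13}{S}$
$616 G{\left(-10,c{\left(6,4 \right)} \right)} = 616 \frac{13}{-10} = 616 \cdot 13 \left(- \frac{1}{10}\right) = 616 \left(- \frac{13}{10}\right) = - \frac{4004}{5}$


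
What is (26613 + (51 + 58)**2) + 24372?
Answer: 62866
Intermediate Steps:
(26613 + (51 + 58)**2) + 24372 = (26613 + 109**2) + 24372 = (26613 + 11881) + 24372 = 38494 + 24372 = 62866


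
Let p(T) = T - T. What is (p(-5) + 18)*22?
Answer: 396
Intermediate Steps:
p(T) = 0
(p(-5) + 18)*22 = (0 + 18)*22 = 18*22 = 396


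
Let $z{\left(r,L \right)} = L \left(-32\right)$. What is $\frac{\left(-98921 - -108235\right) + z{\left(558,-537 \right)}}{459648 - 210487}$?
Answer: $\frac{26498}{249161} \approx 0.10635$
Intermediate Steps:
$z{\left(r,L \right)} = - 32 L$
$\frac{\left(-98921 - -108235\right) + z{\left(558,-537 \right)}}{459648 - 210487} = \frac{\left(-98921 - -108235\right) - -17184}{459648 - 210487} = \frac{\left(-98921 + 108235\right) + 17184}{249161} = \left(9314 + 17184\right) \frac{1}{249161} = 26498 \cdot \frac{1}{249161} = \frac{26498}{249161}$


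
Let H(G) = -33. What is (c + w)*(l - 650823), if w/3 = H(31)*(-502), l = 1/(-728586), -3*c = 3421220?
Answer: 45634659668564681/64287 ≈ 7.0986e+11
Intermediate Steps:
c = -3421220/3 (c = -1/3*3421220 = -3421220/3 ≈ -1.1404e+6)
l = -1/728586 ≈ -1.3725e-6
w = 49698 (w = 3*(-33*(-502)) = 3*16566 = 49698)
(c + w)*(l - 650823) = (-3421220/3 + 49698)*(-1/728586 - 650823) = -3272126/3*(-474180526279/728586) = 45634659668564681/64287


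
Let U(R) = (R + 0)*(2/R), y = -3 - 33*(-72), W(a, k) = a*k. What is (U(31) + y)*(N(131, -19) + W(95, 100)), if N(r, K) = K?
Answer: 22517375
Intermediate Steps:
y = 2373 (y = -3 + 2376 = 2373)
U(R) = 2 (U(R) = R*(2/R) = 2)
(U(31) + y)*(N(131, -19) + W(95, 100)) = (2 + 2373)*(-19 + 95*100) = 2375*(-19 + 9500) = 2375*9481 = 22517375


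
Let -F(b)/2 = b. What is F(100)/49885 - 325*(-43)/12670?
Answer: 27784355/25281718 ≈ 1.0990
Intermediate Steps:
F(b) = -2*b
F(100)/49885 - 325*(-43)/12670 = -2*100/49885 - 325*(-43)/12670 = -200*1/49885 + 13975*(1/12670) = -40/9977 + 2795/2534 = 27784355/25281718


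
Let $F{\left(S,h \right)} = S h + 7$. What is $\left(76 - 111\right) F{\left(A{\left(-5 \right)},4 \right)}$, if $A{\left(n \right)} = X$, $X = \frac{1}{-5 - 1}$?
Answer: $- \frac{665}{3} \approx -221.67$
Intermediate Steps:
$X = - \frac{1}{6}$ ($X = \frac{1}{-6} = - \frac{1}{6} \approx -0.16667$)
$A{\left(n \right)} = - \frac{1}{6}$
$F{\left(S,h \right)} = 7 + S h$
$\left(76 - 111\right) F{\left(A{\left(-5 \right)},4 \right)} = \left(76 - 111\right) \left(7 - \frac{2}{3}\right) = \left(76 - 111\right) \frac{19}{3} = \left(-35\right) \frac{19}{3} = - \frac{665}{3}$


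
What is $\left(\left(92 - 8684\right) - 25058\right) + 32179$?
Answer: $-1471$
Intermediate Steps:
$\left(\left(92 - 8684\right) - 25058\right) + 32179 = \left(-8592 - 25058\right) + 32179 = -33650 + 32179 = -1471$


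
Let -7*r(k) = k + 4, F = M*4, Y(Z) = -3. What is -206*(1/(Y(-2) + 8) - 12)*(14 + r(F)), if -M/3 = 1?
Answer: 1288324/35 ≈ 36809.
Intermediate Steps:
M = -3 (M = -3*1 = -3)
F = -12 (F = -3*4 = -12)
r(k) = -4/7 - k/7 (r(k) = -(k + 4)/7 = -(4 + k)/7 = -4/7 - k/7)
-206*(1/(Y(-2) + 8) - 12)*(14 + r(F)) = -206*(1/(-3 + 8) - 12)*(14 + (-4/7 - ⅐*(-12))) = -206*(1/5 - 12)*(14 + (-4/7 + 12/7)) = -206*(⅕ - 12)*(14 + 8/7) = -(-12154)*106/(5*7) = -206*(-6254/35) = 1288324/35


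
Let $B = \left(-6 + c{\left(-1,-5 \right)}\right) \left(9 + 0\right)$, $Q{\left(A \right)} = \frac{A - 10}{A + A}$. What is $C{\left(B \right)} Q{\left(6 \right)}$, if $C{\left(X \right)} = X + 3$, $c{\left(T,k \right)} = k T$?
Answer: $2$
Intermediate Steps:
$Q{\left(A \right)} = \frac{-10 + A}{2 A}$
$c{\left(T,k \right)} = T k$
$B = -9$ ($B = \left(-6 - -5\right) \left(9 + 0\right) = \left(-6 + 5\right) 9 = \left(-1\right) 9 = -9$)
$C{\left(X \right)} = 3 + X$
$C{\left(B \right)} Q{\left(6 \right)} = \left(3 - 9\right) \frac{-10 + 6}{2 \cdot 6} = - 6 \cdot \frac{1}{2} \cdot \frac{1}{6} \left(-4\right) = \left(-6\right) \left(- \frac{1}{3}\right) = 2$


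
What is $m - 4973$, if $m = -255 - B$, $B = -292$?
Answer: $-4936$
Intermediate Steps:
$m = 37$ ($m = -255 - -292 = -255 + 292 = 37$)
$m - 4973 = 37 - 4973 = -4936$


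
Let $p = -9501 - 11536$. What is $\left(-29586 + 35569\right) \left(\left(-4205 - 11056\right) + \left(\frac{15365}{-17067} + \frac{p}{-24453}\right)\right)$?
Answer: $- \frac{12701973850688297}{139113117} \approx -9.1307 \cdot 10^{7}$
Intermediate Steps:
$p = -21037$ ($p = -9501 - 11536 = -21037$)
$\left(-29586 + 35569\right) \left(\left(-4205 - 11056\right) + \left(\frac{15365}{-17067} + \frac{p}{-24453}\right)\right) = \left(-29586 + 35569\right) \left(\left(-4205 - 11056\right) + \left(\frac{15365}{-17067} - \frac{21037}{-24453}\right)\right) = 5983 \left(\left(-4205 - 11056\right) + \left(15365 \left(- \frac{1}{17067}\right) - - \frac{21037}{24453}\right)\right) = 5983 \left(-15261 + \left(- \frac{15365}{17067} + \frac{21037}{24453}\right)\right) = 5983 \left(-15261 - \frac{5560622}{139113117}\right) = 5983 \left(- \frac{2123010839159}{139113117}\right) = - \frac{12701973850688297}{139113117}$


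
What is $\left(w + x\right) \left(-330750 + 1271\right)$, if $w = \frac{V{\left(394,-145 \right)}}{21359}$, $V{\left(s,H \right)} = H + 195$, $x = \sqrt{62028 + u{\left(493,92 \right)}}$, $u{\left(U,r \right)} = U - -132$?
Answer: $- \frac{16473950}{21359} - 329479 \sqrt{62653} \approx -8.2471 \cdot 10^{7}$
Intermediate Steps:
$u{\left(U,r \right)} = 132 + U$ ($u{\left(U,r \right)} = U + 132 = 132 + U$)
$x = \sqrt{62653}$ ($x = \sqrt{62028 + \left(132 + 493\right)} = \sqrt{62028 + 625} = \sqrt{62653} \approx 250.31$)
$V{\left(s,H \right)} = 195 + H$
$w = \frac{50}{21359}$ ($w = \frac{195 - 145}{21359} = 50 \cdot \frac{1}{21359} = \frac{50}{21359} \approx 0.0023409$)
$\left(w + x\right) \left(-330750 + 1271\right) = \left(\frac{50}{21359} + \sqrt{62653}\right) \left(-330750 + 1271\right) = \left(\frac{50}{21359} + \sqrt{62653}\right) \left(-329479\right) = - \frac{16473950}{21359} - 329479 \sqrt{62653}$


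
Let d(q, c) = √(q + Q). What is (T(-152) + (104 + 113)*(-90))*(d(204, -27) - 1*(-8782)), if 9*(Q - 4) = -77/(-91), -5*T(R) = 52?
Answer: -858018964/5 - 97702*√316511/195 ≈ -1.7189e+8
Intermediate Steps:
T(R) = -52/5 (T(R) = -⅕*52 = -52/5)
Q = 479/117 (Q = 4 + (-77/(-91))/9 = 4 + (-77*(-1/91))/9 = 4 + (⅑)*(11/13) = 4 + 11/117 = 479/117 ≈ 4.0940)
d(q, c) = √(479/117 + q) (d(q, c) = √(q + 479/117) = √(479/117 + q))
(T(-152) + (104 + 113)*(-90))*(d(204, -27) - 1*(-8782)) = (-52/5 + (104 + 113)*(-90))*(√(6227 + 1521*204)/39 - 1*(-8782)) = (-52/5 + 217*(-90))*(√(6227 + 310284)/39 + 8782) = (-52/5 - 19530)*(√316511/39 + 8782) = -97702*(8782 + √316511/39)/5 = -858018964/5 - 97702*√316511/195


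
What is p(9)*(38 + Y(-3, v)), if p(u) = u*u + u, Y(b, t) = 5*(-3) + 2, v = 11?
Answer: 2250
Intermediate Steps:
Y(b, t) = -13 (Y(b, t) = -15 + 2 = -13)
p(u) = u + u**2 (p(u) = u**2 + u = u + u**2)
p(9)*(38 + Y(-3, v)) = (9*(1 + 9))*(38 - 13) = (9*10)*25 = 90*25 = 2250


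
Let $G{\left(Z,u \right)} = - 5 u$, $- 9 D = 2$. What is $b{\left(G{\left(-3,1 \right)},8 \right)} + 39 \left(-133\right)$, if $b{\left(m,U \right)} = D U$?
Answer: $- \frac{46699}{9} \approx -5188.8$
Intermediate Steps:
$D = - \frac{2}{9}$ ($D = \left(- \frac{1}{9}\right) 2 = - \frac{2}{9} \approx -0.22222$)
$b{\left(m,U \right)} = - \frac{2 U}{9}$
$b{\left(G{\left(-3,1 \right)},8 \right)} + 39 \left(-133\right) = \left(- \frac{2}{9}\right) 8 + 39 \left(-133\right) = - \frac{16}{9} - 5187 = - \frac{46699}{9}$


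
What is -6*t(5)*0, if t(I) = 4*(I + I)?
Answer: 0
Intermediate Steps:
t(I) = 8*I (t(I) = 4*(2*I) = 8*I)
-6*t(5)*0 = -48*5*0 = -6*40*0 = -240*0 = 0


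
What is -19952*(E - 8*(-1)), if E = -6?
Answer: -39904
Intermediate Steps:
-19952*(E - 8*(-1)) = -19952*(-6 - 8*(-1)) = -19952*(-6 + 8) = -19952*2 = -39904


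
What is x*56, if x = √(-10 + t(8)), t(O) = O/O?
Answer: 168*I ≈ 168.0*I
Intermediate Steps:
t(O) = 1
x = 3*I (x = √(-10 + 1) = √(-9) = 3*I ≈ 3.0*I)
x*56 = (3*I)*56 = 168*I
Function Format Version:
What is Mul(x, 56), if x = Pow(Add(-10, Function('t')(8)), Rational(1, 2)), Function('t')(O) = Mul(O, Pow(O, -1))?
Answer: Mul(168, I) ≈ Mul(168.00, I)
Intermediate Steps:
Function('t')(O) = 1
x = Mul(3, I) (x = Pow(Add(-10, 1), Rational(1, 2)) = Pow(-9, Rational(1, 2)) = Mul(3, I) ≈ Mul(3.0000, I))
Mul(x, 56) = Mul(Mul(3, I), 56) = Mul(168, I)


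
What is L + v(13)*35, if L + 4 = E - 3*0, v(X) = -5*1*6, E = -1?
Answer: -1055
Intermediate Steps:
v(X) = -30 (v(X) = -5*6 = -30)
L = -5 (L = -4 + (-1 - 3*0) = -4 + (-1 + 0) = -4 - 1 = -5)
L + v(13)*35 = -5 - 30*35 = -5 - 1050 = -1055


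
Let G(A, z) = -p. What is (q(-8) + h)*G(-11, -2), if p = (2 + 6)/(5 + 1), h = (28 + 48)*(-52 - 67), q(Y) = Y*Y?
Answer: 35920/3 ≈ 11973.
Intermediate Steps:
q(Y) = Y²
h = -9044 (h = 76*(-119) = -9044)
p = 4/3 (p = 8/6 = 8*(⅙) = 4/3 ≈ 1.3333)
G(A, z) = -4/3 (G(A, z) = -1*4/3 = -4/3)
(q(-8) + h)*G(-11, -2) = ((-8)² - 9044)*(-4/3) = (64 - 9044)*(-4/3) = -8980*(-4/3) = 35920/3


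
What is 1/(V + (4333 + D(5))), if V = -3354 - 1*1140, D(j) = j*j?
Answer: -1/136 ≈ -0.0073529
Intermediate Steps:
D(j) = j²
V = -4494 (V = -3354 - 1140 = -4494)
1/(V + (4333 + D(5))) = 1/(-4494 + (4333 + 5²)) = 1/(-4494 + (4333 + 25)) = 1/(-4494 + 4358) = 1/(-136) = -1/136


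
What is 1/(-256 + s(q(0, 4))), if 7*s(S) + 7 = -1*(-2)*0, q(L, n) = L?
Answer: -1/257 ≈ -0.0038911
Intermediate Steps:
s(S) = -1 (s(S) = -1 + (-1*(-2)*0)/7 = -1 + (2*0)/7 = -1 + (⅐)*0 = -1 + 0 = -1)
1/(-256 + s(q(0, 4))) = 1/(-256 - 1) = 1/(-257) = -1/257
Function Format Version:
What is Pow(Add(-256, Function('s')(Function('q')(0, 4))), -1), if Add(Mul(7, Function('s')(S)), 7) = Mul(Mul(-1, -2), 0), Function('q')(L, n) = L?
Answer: Rational(-1, 257) ≈ -0.0038911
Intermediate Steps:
Function('s')(S) = -1 (Function('s')(S) = Add(-1, Mul(Rational(1, 7), Mul(Mul(-1, -2), 0))) = Add(-1, Mul(Rational(1, 7), Mul(2, 0))) = Add(-1, Mul(Rational(1, 7), 0)) = Add(-1, 0) = -1)
Pow(Add(-256, Function('s')(Function('q')(0, 4))), -1) = Pow(Add(-256, -1), -1) = Pow(-257, -1) = Rational(-1, 257)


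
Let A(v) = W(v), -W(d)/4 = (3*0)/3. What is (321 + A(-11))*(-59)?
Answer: -18939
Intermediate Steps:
W(d) = 0 (W(d) = -4*3*0/3 = -0/3 = -4*0 = 0)
A(v) = 0
(321 + A(-11))*(-59) = (321 + 0)*(-59) = 321*(-59) = -18939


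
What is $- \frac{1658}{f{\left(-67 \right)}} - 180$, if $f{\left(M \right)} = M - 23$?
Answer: $- \frac{7271}{45} \approx -161.58$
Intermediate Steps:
$f{\left(M \right)} = -23 + M$ ($f{\left(M \right)} = M - 23 = -23 + M$)
$- \frac{1658}{f{\left(-67 \right)}} - 180 = - \frac{1658}{-23 - 67} - 180 = - \frac{1658}{-90} - 180 = \left(-1658\right) \left(- \frac{1}{90}\right) - 180 = \frac{829}{45} - 180 = - \frac{7271}{45}$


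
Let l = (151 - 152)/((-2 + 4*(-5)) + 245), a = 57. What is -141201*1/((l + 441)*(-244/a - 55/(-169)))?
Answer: 303322198959/3746928542 ≈ 80.952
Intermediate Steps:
l = -1/223 (l = -1/((-2 - 20) + 245) = -1/(-22 + 245) = -1/223 ≈ -0.0044843)
-141201*1/((l + 441)*(-244/a - 55/(-169))) = -141201*1/((-1/223 + 441)*(-244/57 - 55/(-169))) = -141201*223/(98342*(-244*1/57 - 55*(-1/169))) = -141201*223/(98342*(-244/57 + 55/169)) = -141201/((-38101/9633*98342/223)) = -141201/(-3746928542/2148159) = -141201*(-2148159/3746928542) = 303322198959/3746928542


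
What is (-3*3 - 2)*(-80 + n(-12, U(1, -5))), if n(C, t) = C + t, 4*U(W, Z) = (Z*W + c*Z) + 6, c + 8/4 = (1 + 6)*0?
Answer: 3927/4 ≈ 981.75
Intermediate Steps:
c = -2 (c = -2 + (1 + 6)*0 = -2 + 7*0 = -2 + 0 = -2)
U(W, Z) = 3/2 - Z/2 + W*Z/4 (U(W, Z) = ((Z*W - 2*Z) + 6)/4 = ((W*Z - 2*Z) + 6)/4 = ((-2*Z + W*Z) + 6)/4 = (6 - 2*Z + W*Z)/4 = 3/2 - Z/2 + W*Z/4)
(-3*3 - 2)*(-80 + n(-12, U(1, -5))) = (-3*3 - 2)*(-80 + (-12 + (3/2 - ½*(-5) + (¼)*1*(-5)))) = (-9 - 2)*(-80 + (-12 + (3/2 + 5/2 - 5/4))) = -11*(-80 + (-12 + 11/4)) = -11*(-80 - 37/4) = -11*(-357/4) = 3927/4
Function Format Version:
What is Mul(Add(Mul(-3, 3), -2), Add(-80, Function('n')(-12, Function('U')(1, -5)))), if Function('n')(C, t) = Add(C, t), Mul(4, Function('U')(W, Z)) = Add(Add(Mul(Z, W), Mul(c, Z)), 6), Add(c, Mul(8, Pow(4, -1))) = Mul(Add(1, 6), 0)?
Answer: Rational(3927, 4) ≈ 981.75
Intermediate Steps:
c = -2 (c = Add(-2, Mul(Add(1, 6), 0)) = Add(-2, Mul(7, 0)) = Add(-2, 0) = -2)
Function('U')(W, Z) = Add(Rational(3, 2), Mul(Rational(-1, 2), Z), Mul(Rational(1, 4), W, Z)) (Function('U')(W, Z) = Mul(Rational(1, 4), Add(Add(Mul(Z, W), Mul(-2, Z)), 6)) = Mul(Rational(1, 4), Add(Add(Mul(W, Z), Mul(-2, Z)), 6)) = Mul(Rational(1, 4), Add(Add(Mul(-2, Z), Mul(W, Z)), 6)) = Mul(Rational(1, 4), Add(6, Mul(-2, Z), Mul(W, Z))) = Add(Rational(3, 2), Mul(Rational(-1, 2), Z), Mul(Rational(1, 4), W, Z)))
Mul(Add(Mul(-3, 3), -2), Add(-80, Function('n')(-12, Function('U')(1, -5)))) = Mul(Add(Mul(-3, 3), -2), Add(-80, Add(-12, Add(Rational(3, 2), Mul(Rational(-1, 2), -5), Mul(Rational(1, 4), 1, -5))))) = Mul(Add(-9, -2), Add(-80, Add(-12, Add(Rational(3, 2), Rational(5, 2), Rational(-5, 4))))) = Mul(-11, Add(-80, Add(-12, Rational(11, 4)))) = Mul(-11, Add(-80, Rational(-37, 4))) = Mul(-11, Rational(-357, 4)) = Rational(3927, 4)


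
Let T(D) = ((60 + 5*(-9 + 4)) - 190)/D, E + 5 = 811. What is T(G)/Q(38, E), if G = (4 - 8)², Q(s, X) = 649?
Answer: -155/10384 ≈ -0.014927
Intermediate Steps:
E = 806 (E = -5 + 811 = 806)
G = 16 (G = (-4)² = 16)
T(D) = -155/D (T(D) = ((60 + 5*(-5)) - 190)/D = ((60 - 25) - 190)/D = (35 - 190)/D = -155/D)
T(G)/Q(38, E) = -155/16/649 = -155*1/16*(1/649) = -155/16*1/649 = -155/10384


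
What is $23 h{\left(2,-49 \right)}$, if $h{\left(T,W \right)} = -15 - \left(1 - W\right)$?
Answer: $-1495$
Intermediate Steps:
$h{\left(T,W \right)} = -16 + W$ ($h{\left(T,W \right)} = -15 + \left(-1 + W\right) = -16 + W$)
$23 h{\left(2,-49 \right)} = 23 \left(-16 - 49\right) = 23 \left(-65\right) = -1495$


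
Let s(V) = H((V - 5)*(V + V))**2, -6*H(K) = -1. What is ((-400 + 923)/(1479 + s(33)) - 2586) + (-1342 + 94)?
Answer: -204122502/53245 ≈ -3833.6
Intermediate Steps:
H(K) = 1/6 (H(K) = -1/6*(-1) = 1/6)
s(V) = 1/36 (s(V) = (1/6)**2 = 1/36)
((-400 + 923)/(1479 + s(33)) - 2586) + (-1342 + 94) = ((-400 + 923)/(1479 + 1/36) - 2586) + (-1342 + 94) = (523/(53245/36) - 2586) - 1248 = (523*(36/53245) - 2586) - 1248 = (18828/53245 - 2586) - 1248 = -137672742/53245 - 1248 = -204122502/53245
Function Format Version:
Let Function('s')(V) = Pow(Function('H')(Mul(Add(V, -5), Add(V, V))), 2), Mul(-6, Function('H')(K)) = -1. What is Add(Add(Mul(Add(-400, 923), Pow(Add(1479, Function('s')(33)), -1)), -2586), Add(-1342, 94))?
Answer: Rational(-204122502, 53245) ≈ -3833.6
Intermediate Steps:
Function('H')(K) = Rational(1, 6) (Function('H')(K) = Mul(Rational(-1, 6), -1) = Rational(1, 6))
Function('s')(V) = Rational(1, 36) (Function('s')(V) = Pow(Rational(1, 6), 2) = Rational(1, 36))
Add(Add(Mul(Add(-400, 923), Pow(Add(1479, Function('s')(33)), -1)), -2586), Add(-1342, 94)) = Add(Add(Mul(Add(-400, 923), Pow(Add(1479, Rational(1, 36)), -1)), -2586), Add(-1342, 94)) = Add(Add(Mul(523, Pow(Rational(53245, 36), -1)), -2586), -1248) = Add(Add(Mul(523, Rational(36, 53245)), -2586), -1248) = Add(Add(Rational(18828, 53245), -2586), -1248) = Add(Rational(-137672742, 53245), -1248) = Rational(-204122502, 53245)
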